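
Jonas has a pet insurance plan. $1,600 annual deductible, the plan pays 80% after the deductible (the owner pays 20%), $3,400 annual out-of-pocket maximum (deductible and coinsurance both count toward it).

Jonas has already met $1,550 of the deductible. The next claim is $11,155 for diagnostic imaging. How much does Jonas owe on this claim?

$1,850

Deductible still to meet: $1,600 − $1,550 = $50.
The remaining $11,105 (= $11,155 − $50) moves to coinsurance.
Owner's 20% share of $11,105 is $2,221.
So the owner owes $50 + $2,221 = $2,271 before any cap.
Adding $2,271 to the $1,550 already spent would give $3,821, which exceeds the $3,400 cap; the owner pays just $3,400 − $1,550 = $1,850.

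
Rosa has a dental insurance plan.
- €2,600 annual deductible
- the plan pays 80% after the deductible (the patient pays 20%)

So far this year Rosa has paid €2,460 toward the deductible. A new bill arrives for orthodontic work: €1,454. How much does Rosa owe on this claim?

€402.80

€2,460 of the €2,600 deductible is already met, leaving €140.
After the €140 deductible portion, €1,454 − €140 = €1,314 is subject to coinsurance.
Coinsurance: €1,314 × 20% = €262.80.
So the patient owes €140 + €262.80 = €402.80.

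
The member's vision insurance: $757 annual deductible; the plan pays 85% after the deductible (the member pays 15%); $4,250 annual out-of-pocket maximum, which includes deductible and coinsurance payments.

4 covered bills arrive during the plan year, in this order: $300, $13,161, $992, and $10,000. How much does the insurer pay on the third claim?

$843.20

Claim 1 — $300: entire amount goes to the deductible. Cost to member: $300. OOP to date $300. Insurer: $300 − $300 = $0.
Claim 2 — $13,161: deductible takes $457, $12,704 remains; member's 15% is $1,905.60. Cost to member: $2,362.60. OOP to date $2,662.60. Plan pays $13,161 − $2,362.60 = $10,798.40.
Claim 3 — $992: deductible already satisfied, so member's share is 15% × $992 = $148.80. Member pays $148.80; OOP now $2,811.40. Insurer: $992 − $148.80 = $843.20.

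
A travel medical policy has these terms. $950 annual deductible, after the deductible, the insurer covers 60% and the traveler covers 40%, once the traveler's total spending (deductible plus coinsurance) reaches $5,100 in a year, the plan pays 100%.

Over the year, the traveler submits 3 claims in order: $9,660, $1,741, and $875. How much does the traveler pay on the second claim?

Claim 1 ($9,660): deductible takes $950, $8,710 remains; 40% of $8,710 = $3,484. Traveler pays $4,434; OOP now $4,434.
Claim 2 ($1,741): deductible already satisfied, so traveler's share is 40% × $1,741 = $696.40. That would push OOP to $5,130.40, over the $5,100 cap, so traveler pays $5,100 − $4,434 = $666.

$666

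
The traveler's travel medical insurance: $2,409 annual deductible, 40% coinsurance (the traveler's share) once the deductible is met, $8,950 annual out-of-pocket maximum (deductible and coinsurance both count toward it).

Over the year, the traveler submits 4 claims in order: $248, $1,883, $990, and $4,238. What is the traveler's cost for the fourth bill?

$1,695.20

#1 ($248): all of it applies to the deductible. Cost to traveler: $248. OOP to date $248.
#2 ($1,883): entire amount goes to the deductible. Cost to traveler: $1,883. OOP to date $2,131.
#3 ($990): $278 to deductible, leaving $712; coinsurance $712 × 40% = $284.80. Traveler pays $562.80; OOP now $2,693.80.
#4 ($4,238): 40% coinsurance on $4,238 = $1,695.20. Traveler owes $1,695.20 (running OOP $4,389).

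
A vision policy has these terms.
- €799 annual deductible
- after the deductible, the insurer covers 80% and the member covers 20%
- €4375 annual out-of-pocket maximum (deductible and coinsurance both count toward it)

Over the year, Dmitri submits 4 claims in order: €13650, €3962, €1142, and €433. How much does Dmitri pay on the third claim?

Claim 1 (€13650): €799 finishes the deductible; €12851 goes to coinsurance; coinsurance €12851 × 20% = €2570.20. Member pays €3369.20; OOP now €3369.20.
Claim 2 (€3962): deductible met; 20% of €3962 = €792.40. Cost to member: €792.40. OOP to date €4161.60.
Claim 3 (€1142): deductible already satisfied, so member's share is 20% × €1142 = €228.40. That would push OOP to €4390, over the €4375 cap, so member pays €4375 − €4161.60 = €213.40.

€213.40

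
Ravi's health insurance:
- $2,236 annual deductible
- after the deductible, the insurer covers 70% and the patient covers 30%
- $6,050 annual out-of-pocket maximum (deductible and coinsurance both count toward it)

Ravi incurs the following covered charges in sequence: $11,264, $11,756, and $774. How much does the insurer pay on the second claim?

Claim 1 ($11,264): $2,236 to deductible, leaving $9,028; coinsurance $9,028 × 30% = $2,708.40. Cost to patient: $4,944.40. OOP to date $4,944.40. Insurer: $11,264 − $4,944.40 = $6,319.60.
Claim 2 ($11,756): 30% coinsurance on $11,756 = $3,526.80. That would push OOP to $8,471.20, over the $6,050 cap, so patient pays $6,050 − $4,944.40 = $1,105.60. Insurer: $11,756 − $1,105.60 = $10,650.40.

$10,650.40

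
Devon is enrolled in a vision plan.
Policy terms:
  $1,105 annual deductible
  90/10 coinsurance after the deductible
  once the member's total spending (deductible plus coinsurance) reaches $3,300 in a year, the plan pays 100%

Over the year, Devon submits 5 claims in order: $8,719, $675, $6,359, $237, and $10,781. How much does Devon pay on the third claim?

$635.90

Claim 1 — $8,719: $1,105 finishes the deductible; $7,614 goes to coinsurance; coinsurance $7,614 × 10% = $761.40. Cost to member: $1,866.40. OOP to date $1,866.40.
Claim 2 — $675: deductible already satisfied, so member's share is 10% × $675 = $67.50. Member pays $67.50; OOP now $1,933.90.
Claim 3 — $6,359: 10% coinsurance on $6,359 = $635.90. Member owes $635.90 (running OOP $2,569.80).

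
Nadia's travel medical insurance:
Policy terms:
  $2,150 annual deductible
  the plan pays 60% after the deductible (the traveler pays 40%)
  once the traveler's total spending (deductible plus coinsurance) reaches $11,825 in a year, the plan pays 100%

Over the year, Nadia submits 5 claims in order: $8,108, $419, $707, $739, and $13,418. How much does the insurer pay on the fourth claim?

Claim 1 ($8,108): $2,150 to deductible, leaving $5,958; 40% of $5,958 = $2,383.20. Cost to traveler: $4,533.20. OOP to date $4,533.20. Insurer: $8,108 − $4,533.20 = $3,574.80.
Claim 2 ($419): deductible already satisfied, so traveler's share is 40% × $419 = $167.60. Cost to traveler: $167.60. OOP to date $4,700.80. Plan pays $419 − $167.60 = $251.40.
Claim 3 ($707): deductible met; 40% of $707 = $282.80. Traveler pays $282.80; OOP now $4,983.60. Plan pays $707 − $282.80 = $424.20.
Claim 4 ($739): 40% coinsurance on $739 = $295.60. Cost to traveler: $295.60. OOP to date $5,279.20. Plan pays $739 − $295.60 = $443.40.

$443.40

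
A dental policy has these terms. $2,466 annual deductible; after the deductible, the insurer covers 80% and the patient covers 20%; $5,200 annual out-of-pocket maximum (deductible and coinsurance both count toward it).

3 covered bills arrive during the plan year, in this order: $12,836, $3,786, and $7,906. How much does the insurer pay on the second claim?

Claim 1 — $12,836: deductible takes $2,466, $10,370 remains; 20% of $10,370 = $2,074. Patient pays $4,540; OOP now $4,540. Plan pays $12,836 − $4,540 = $8,296.
Claim 2 — $3,786: 20% coinsurance on $3,786 = $757.20. Adding that to $4,540 gives $5,297.20, past the $5,200 cap; patient pays only $5,200 − $4,540 = $660. Plan pays $3,786 − $660 = $3,126.

$3,126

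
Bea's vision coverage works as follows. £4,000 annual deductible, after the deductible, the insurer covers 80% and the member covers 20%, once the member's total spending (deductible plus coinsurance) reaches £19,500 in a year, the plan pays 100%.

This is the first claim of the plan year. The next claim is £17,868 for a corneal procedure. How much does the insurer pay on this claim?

Deductible not yet touched, so the first £4,000 of the bill goes to the deductible.
The remaining £13,868 (= £17,868 − £4,000) moves to coinsurance.
Coinsurance: £13,868 × 20% = £2,773.60.
So the member owes £4,000 + £2,773.60 = £6,773.60 before any cap.
Cumulative spending £0 + £6,773.60 = £6,773.60 stays under the £19,500 maximum.
Insurer pays the balance: £17,868 − £6,773.60 = £11,094.40.

£11,094.40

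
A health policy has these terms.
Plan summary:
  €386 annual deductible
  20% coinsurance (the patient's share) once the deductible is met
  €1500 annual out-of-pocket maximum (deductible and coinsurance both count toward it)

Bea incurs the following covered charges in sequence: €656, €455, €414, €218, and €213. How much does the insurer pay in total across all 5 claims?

Bill 1, €656: €386 to deductible, leaving €270; 20% of €270 = €54. Cost to patient: €440. OOP to date €440. Insurer: €656 − €440 = €216.
Bill 2, €455: deductible already satisfied, so patient's share is 20% × €455 = €91. Cost to patient: €91. OOP to date €531. Insurer: €455 − €91 = €364.
Bill 3, €414: deductible met; 20% of €414 = €82.80. Cost to patient: €82.80. OOP to date €613.80. Plan pays €414 − €82.80 = €331.20.
Bill 4, €218: deductible met; 20% of €218 = €43.60. Patient owes €43.60 (running OOP €657.40). Insurer: €218 − €43.60 = €174.40.
Bill 5, €213: deductible met; 20% of €213 = €42.60. Patient pays €42.60; OOP now €700. Insurer: €213 − €42.60 = €170.40.
Insurer total = bills − patient's total = €1956 − €700 = €1256.

€1256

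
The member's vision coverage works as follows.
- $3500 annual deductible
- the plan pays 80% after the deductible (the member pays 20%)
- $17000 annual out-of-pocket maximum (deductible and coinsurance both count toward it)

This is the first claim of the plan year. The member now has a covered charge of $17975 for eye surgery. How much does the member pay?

$6395

The full $3500 deductible is still open; $3500 of this bill applies to it.
The remaining $14475 (= $17975 − $3500) moves to coinsurance.
Coinsurance: $14475 × 20% = $2895.
That puts the member's cost at $3500 + $2895 = $6395 before any cap.
Total out-of-pocket so far would be $0 + $6395 = $6395, below the $17000 cap — no reduction.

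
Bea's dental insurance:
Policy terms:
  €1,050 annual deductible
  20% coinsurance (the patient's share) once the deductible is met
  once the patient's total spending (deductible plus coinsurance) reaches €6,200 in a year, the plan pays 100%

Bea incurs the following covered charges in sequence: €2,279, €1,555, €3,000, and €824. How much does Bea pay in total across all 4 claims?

€2,371.60

Claim 1 (€2,279): €1,050 finishes the deductible; €1,229 goes to coinsurance; patient's 20% is €245.80. Cost to patient: €1,295.80. OOP to date €1,295.80.
Claim 2 (€1,555): deductible already satisfied, so patient's share is 20% × €1,555 = €311. Cost to patient: €311. OOP to date €1,606.80.
Claim 3 (€3,000): 20% coinsurance on €3,000 = €600. Patient pays €600; OOP now €2,206.80.
Claim 4 (€824): deductible already satisfied, so patient's share is 20% × €824 = €164.80. Patient owes €164.80 (running OOP €2,371.60).
Total paid by the patient: €1,295.80 + €311 + €600 + €164.80 = €2,371.60.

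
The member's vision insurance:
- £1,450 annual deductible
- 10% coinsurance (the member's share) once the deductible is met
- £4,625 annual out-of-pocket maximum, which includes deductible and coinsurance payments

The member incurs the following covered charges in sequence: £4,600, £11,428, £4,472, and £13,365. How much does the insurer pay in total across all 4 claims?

£29,240

Claim 1 — £4,600: deductible takes £1,450, £3,150 remains; coinsurance £3,150 × 10% = £315. Cost to member: £1,765. OOP to date £1,765. Plan pays £4,600 − £1,765 = £2,835.
Claim 2 — £11,428: deductible met; 10% of £11,428 = £1,142.80. Cost to member: £1,142.80. OOP to date £2,907.80. Insurer: £11,428 − £1,142.80 = £10,285.20.
Claim 3 — £4,472: deductible met; 10% of £4,472 = £447.20. Cost to member: £447.20. OOP to date £3,355. Insurer: £4,472 − £447.20 = £4,024.80.
Claim 4 — £13,365: 10% coinsurance on £13,365 = £1,336.50. That would push OOP to £4,691.50, over the £4,625 cap, so member pays £4,625 − £3,355 = £1,270. Plan pays £13,365 − £1,270 = £12,095.
Insurer total: £2,835 + £10,285.20 + £4,024.80 + £12,095 = £29,240.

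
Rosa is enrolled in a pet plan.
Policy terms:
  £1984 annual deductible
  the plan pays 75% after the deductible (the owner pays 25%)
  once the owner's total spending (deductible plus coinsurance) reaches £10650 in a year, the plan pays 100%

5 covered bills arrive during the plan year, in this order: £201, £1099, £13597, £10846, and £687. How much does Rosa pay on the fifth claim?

£171.75

Claim 1 — £201: entire amount goes to the deductible. Cost to owner: £201. OOP to date £201.
Claim 2 — £1099: entire amount goes to the deductible. Owner pays £1099; OOP now £1300.
Claim 3 — £13597: £684 finishes the deductible; £12913 goes to coinsurance; 25% of £12913 = £3228.25. Owner pays £3912.25; OOP now £5212.25.
Claim 4 — £10846: 25% coinsurance on £10846 = £2711.50. Owner owes £2711.50 (running OOP £7923.75).
Claim 5 — £687: deductible already satisfied, so owner's share is 25% × £687 = £171.75. Owner pays £171.75; OOP now £8095.50.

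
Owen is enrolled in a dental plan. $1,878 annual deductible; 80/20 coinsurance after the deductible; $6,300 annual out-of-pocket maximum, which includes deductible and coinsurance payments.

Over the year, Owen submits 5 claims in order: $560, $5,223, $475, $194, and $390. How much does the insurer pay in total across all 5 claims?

Claim 1 — $560: fully absorbed by the deductible. Cost to patient: $560. OOP to date $560. Insurer: $560 − $560 = $0.
Claim 2 — $5,223: deductible takes $1,318, $3,905 remains; coinsurance $3,905 × 20% = $781. Patient owes $2,099 (running OOP $2,659). Plan pays $5,223 − $2,099 = $3,124.
Claim 3 — $475: 20% coinsurance on $475 = $95. Patient pays $95; OOP now $2,754. Insurer: $475 − $95 = $380.
Claim 4 — $194: deductible already satisfied, so patient's share is 20% × $194 = $38.80. Cost to patient: $38.80. OOP to date $2,792.80. Insurer: $194 − $38.80 = $155.20.
Claim 5 — $390: 20% coinsurance on $390 = $78. Patient owes $78 (running OOP $2,870.80). Insurer: $390 − $78 = $312.
Insurer total: $0 + $3,124 + $380 + $155.20 + $312 = $3,971.20.

$3,971.20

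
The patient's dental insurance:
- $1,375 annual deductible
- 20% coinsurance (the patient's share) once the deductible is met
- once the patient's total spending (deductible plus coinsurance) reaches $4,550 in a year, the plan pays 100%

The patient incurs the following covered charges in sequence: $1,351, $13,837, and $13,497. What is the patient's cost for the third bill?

$412.40

Claim 1 — $1,351: fully absorbed by the deductible. Patient owes $1,351 (running OOP $1,351).
Claim 2 — $13,837: deductible takes $24, $13,813 remains; 20% of $13,813 = $2,762.60. Patient pays $2,786.60; OOP now $4,137.60.
Claim 3 — $13,497: deductible met; 20% of $13,497 = $2,699.40. Adding that to $4,137.60 gives $6,837, past the $4,550 cap; patient pays only $4,550 − $4,137.60 = $412.40.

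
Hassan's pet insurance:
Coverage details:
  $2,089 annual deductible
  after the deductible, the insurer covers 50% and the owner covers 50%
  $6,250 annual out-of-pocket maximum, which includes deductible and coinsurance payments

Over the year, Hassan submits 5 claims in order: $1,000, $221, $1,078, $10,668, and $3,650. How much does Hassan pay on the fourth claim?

$4,056

#1 ($1,000): all of it applies to the deductible. Owner owes $1,000 (running OOP $1,000).
#2 ($221): all of it applies to the deductible. Owner pays $221; OOP now $1,221.
#3 ($1,078): $868 to deductible, leaving $210; 50% of $210 = $105. Owner owes $973 (running OOP $2,194).
#4 ($10,668): 50% coinsurance on $10,668 = $5,334. OOP would hit $7,528 > $6,250, so the cap limits the owner to $6,250 − $2,194 = $4,056.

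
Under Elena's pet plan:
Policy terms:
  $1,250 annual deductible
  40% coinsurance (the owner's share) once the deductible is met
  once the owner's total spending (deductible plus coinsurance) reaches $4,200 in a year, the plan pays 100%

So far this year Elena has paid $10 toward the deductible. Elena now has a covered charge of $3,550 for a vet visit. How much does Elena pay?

$2,164

Remaining deductible: $1,250 − $10 = $1,240.
The remaining $2,310 (= $3,550 − $1,240) moves to coinsurance.
40% of $2,310 = $924 falls to the owner.
So the owner owes $1,240 + $924 = $2,164 before any cap.
Total out-of-pocket so far would be $10 + $2,164 = $2,174, below the $4,200 cap — no reduction.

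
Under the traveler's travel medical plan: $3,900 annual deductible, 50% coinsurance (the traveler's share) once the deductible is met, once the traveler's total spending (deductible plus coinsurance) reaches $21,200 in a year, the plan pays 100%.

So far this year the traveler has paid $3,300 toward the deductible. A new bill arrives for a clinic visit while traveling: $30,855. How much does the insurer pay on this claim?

$15,127.50

Remaining deductible: $3,900 − $3,300 = $600.
That leaves $30,855 − $600 = $30,255 for coinsurance.
Coinsurance: $30,255 × 50% = $15,127.50.
So the traveler owes $600 + $15,127.50 = $15,727.50 before any cap.
Cumulative spending $3,300 + $15,727.50 = $19,027.50 stays under the $21,200 maximum.
The plan picks up $30,855 − $15,727.50 = $15,127.50.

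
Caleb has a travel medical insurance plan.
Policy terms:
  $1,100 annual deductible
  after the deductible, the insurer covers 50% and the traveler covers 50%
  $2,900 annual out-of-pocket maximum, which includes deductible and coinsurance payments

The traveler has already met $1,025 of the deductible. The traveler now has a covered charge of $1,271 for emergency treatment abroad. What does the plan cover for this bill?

$1,025 of the $1,100 deductible is already met, leaving $75.
That leaves $1,271 − $75 = $1,196 for coinsurance.
Traveler's 50% share of $1,196 is $598.
Traveler responsibility before any cap: $75 + $598 = $673.
Cumulative spending $1,025 + $673 = $1,698 stays under the $2,900 maximum.
The plan picks up $1,271 − $673 = $598.

$598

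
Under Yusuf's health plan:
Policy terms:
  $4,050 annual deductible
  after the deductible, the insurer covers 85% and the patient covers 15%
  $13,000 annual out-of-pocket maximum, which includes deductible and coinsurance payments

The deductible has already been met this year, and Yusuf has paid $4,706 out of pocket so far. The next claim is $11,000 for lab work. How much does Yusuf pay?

The deductible is already satisfied, so the full bill goes to coinsurance.
Patient's 15% share of $11,000 is $1,650.
Cumulative spending $4,706 + $1,650 = $6,356 stays under the $13,000 maximum.

$1,650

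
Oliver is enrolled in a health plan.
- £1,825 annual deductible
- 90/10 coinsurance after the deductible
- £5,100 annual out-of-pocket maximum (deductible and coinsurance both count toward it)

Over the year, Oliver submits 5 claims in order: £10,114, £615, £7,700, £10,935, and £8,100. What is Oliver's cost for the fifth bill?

Claim 1 — £10,114: £1,825 finishes the deductible; £8,289 goes to coinsurance; 10% of £8,289 = £828.90. Cost to patient: £2,653.90. OOP to date £2,653.90.
Claim 2 — £615: 10% coinsurance on £615 = £61.50. Patient owes £61.50 (running OOP £2,715.40).
Claim 3 — £7,700: deductible met; 10% of £7,700 = £770. Cost to patient: £770. OOP to date £3,485.40.
Claim 4 — £10,935: deductible met; 10% of £10,935 = £1,093.50. Cost to patient: £1,093.50. OOP to date £4,578.90.
Claim 5 — £8,100: 10% coinsurance on £8,100 = £810. OOP would hit £5,388.90 > £5,100, so the cap limits the patient to £5,100 − £4,578.90 = £521.10.

£521.10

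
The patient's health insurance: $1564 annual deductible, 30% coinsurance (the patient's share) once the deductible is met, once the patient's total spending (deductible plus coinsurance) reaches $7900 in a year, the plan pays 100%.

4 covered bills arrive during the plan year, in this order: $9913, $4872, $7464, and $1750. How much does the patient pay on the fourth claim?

#1 ($9913): $1564 finishes the deductible; $8349 goes to coinsurance; coinsurance $8349 × 30% = $2504.70. Patient pays $4068.70; OOP now $4068.70.
#2 ($4872): deductible met; 30% of $4872 = $1461.60. Cost to patient: $1461.60. OOP to date $5530.30.
#3 ($7464): 30% coinsurance on $7464 = $2239.20. Patient owes $2239.20 (running OOP $7769.50).
#4 ($1750): deductible already satisfied, so patient's share is 30% × $1750 = $525. That would push OOP to $8294.50, over the $7900 cap, so patient pays $7900 − $7769.50 = $130.50.

$130.50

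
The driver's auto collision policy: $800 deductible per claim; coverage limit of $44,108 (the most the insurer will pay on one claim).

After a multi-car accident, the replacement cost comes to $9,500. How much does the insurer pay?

Subtract the deductible: $9,500 − $800 = $8,700.
$8,700 ≤ $44,108, so the limit doesn't bind; insurer pays $8,700.

$8,700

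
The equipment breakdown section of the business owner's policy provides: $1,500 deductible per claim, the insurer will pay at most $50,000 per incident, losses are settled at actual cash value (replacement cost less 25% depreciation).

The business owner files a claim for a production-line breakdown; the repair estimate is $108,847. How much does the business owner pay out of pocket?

At 25% depreciation, ACV = $108,847 − $27,211.75 = $81,635.25.
Subtract the deductible: $81,635.25 − $1,500 = $80,135.25.
$80,135.25 exceeds the $50,000 limit, so the insurer pays the limit: $50,000.
Business owner's share is the uncovered remainder: $108,847 − $50,000 = $58,847.

$58,847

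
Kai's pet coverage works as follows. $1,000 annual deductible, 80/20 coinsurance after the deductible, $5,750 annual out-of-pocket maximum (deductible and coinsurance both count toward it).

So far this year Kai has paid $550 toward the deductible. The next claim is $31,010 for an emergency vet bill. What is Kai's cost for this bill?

Remaining deductible: $1,000 − $550 = $450.
The remaining $30,560 (= $31,010 − $450) moves to coinsurance.
20% of $30,560 = $6,112 falls to the owner.
Owner responsibility before any cap: $450 + $6,112 = $6,562.
Year-to-date out-of-pocket would reach $550 + $6,562 = $7,112, above the $5,750 maximum, so the owner pays only $5,750 − $550 = $5,200.

$5,200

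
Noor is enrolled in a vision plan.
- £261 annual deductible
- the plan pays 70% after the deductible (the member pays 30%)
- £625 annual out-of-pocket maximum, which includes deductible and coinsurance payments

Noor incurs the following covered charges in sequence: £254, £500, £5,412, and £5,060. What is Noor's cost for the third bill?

#1 (£254): entire amount goes to the deductible. Member owes £254 (running OOP £254).
#2 (£500): £7 to deductible, leaving £493; 30% of £493 = £147.90. Member pays £154.90; OOP now £408.90.
#3 (£5,412): 30% coinsurance on £5,412 = £1,623.60. That would push OOP to £2,032.50, over the £625 cap, so member pays £625 − £408.90 = £216.10.

£216.10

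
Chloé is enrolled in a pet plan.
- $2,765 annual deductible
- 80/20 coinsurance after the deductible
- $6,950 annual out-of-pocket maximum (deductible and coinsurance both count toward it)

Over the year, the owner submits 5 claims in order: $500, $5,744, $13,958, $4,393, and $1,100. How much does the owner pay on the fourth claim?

#1 ($500): entire amount goes to the deductible. Cost to owner: $500. OOP to date $500.
#2 ($5,744): $2,265 to deductible, leaving $3,479; owner's 20% is $695.80. Owner owes $2,960.80 (running OOP $3,460.80).
#3 ($13,958): deductible already satisfied, so owner's share is 20% × $13,958 = $2,791.60. Owner pays $2,791.60; OOP now $6,252.40.
#4 ($4,393): 20% coinsurance on $4,393 = $878.60. OOP would hit $7,131 > $6,950, so the cap limits the owner to $6,950 − $6,252.40 = $697.60.

$697.60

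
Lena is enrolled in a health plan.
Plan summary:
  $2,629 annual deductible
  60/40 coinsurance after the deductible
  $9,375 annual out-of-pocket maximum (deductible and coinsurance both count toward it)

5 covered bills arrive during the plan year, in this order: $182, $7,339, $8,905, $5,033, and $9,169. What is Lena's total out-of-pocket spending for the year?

#1 ($182): fully absorbed by the deductible. Patient owes $182 (running OOP $182).
#2 ($7,339): $2,447 to deductible, leaving $4,892; 40% of $4,892 = $1,956.80. Patient pays $4,403.80; OOP now $4,585.80.
#3 ($8,905): deductible met; 40% of $8,905 = $3,562. Patient pays $3,562; OOP now $8,147.80.
#4 ($5,033): deductible already satisfied, so patient's share is 40% × $5,033 = $2,013.20. That would push OOP to $10,161, over the $9,375 cap, so patient pays $9,375 − $8,147.80 = $1,227.20.
#5 ($9,169): deductible already satisfied, so patient's share is 40% × $9,169 = $3,667.60. OOP would hit $13,042.60 > $9,375, so the cap limits the patient to $9,375 − $9,375 = $0.
Total paid by the patient: $182 + $4,403.80 + $3,562 + $1,227.20 + $0 = $9,375.

$9,375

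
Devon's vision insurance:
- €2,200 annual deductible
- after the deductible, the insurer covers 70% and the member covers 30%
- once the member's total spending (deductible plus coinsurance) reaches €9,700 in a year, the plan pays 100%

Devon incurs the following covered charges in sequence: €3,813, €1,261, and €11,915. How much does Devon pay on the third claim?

€3,574.50

Bill 1, €3,813: €2,200 to deductible, leaving €1,613; coinsurance €1,613 × 30% = €483.90. Member pays €2,683.90; OOP now €2,683.90.
Bill 2, €1,261: 30% coinsurance on €1,261 = €378.30. Member owes €378.30 (running OOP €3,062.20).
Bill 3, €11,915: 30% coinsurance on €11,915 = €3,574.50. Member owes €3,574.50 (running OOP €6,636.70).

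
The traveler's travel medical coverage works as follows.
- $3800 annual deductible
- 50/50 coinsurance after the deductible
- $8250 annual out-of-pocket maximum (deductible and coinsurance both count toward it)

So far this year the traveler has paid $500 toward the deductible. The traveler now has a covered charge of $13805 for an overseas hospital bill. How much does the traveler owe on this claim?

$7750

Remaining deductible: $3800 − $500 = $3300.
That leaves $13805 − $3300 = $10505 for coinsurance.
50% of $10505 = $5252.50 falls to the traveler.
So the traveler owes $3300 + $5252.50 = $8552.50 before any cap.
Adding $8552.50 to the $500 already spent would give $9052.50, which exceeds the $8250 cap; the traveler pays just $8250 − $500 = $7750.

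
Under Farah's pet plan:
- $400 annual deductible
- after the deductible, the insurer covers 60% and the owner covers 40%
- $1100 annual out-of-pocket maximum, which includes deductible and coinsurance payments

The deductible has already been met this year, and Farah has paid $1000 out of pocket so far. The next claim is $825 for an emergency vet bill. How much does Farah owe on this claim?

$100

The deductible is already satisfied, so the full bill goes to coinsurance.
40% of $825 = $330 falls to the owner.
Year-to-date out-of-pocket would reach $1000 + $330 = $1330, above the $1100 maximum, so the owner pays only $1100 − $1000 = $100.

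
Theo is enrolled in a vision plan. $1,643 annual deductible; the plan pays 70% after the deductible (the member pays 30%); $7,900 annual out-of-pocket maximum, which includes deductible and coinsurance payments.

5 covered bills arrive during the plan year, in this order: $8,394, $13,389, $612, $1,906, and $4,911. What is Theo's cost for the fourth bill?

Claim 1 ($8,394): $1,643 to deductible, leaving $6,751; coinsurance $6,751 × 30% = $2,025.30. Member pays $3,668.30; OOP now $3,668.30.
Claim 2 ($13,389): deductible already satisfied, so member's share is 30% × $13,389 = $4,016.70. Member pays $4,016.70; OOP now $7,685.
Claim 3 ($612): 30% coinsurance on $612 = $183.60. Member owes $183.60 (running OOP $7,868.60).
Claim 4 ($1,906): deductible met; 30% of $1,906 = $571.80. OOP would hit $8,440.40 > $7,900, so the cap limits the member to $7,900 − $7,868.60 = $31.40.

$31.40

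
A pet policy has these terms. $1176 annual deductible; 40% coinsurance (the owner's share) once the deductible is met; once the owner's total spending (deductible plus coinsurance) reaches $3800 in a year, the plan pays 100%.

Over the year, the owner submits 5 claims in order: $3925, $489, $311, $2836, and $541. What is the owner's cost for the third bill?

Claim 1 ($3925): $1176 finishes the deductible; $2749 goes to coinsurance; owner's 40% is $1099.60. Owner pays $2275.60; OOP now $2275.60.
Claim 2 ($489): 40% coinsurance on $489 = $195.60. Owner owes $195.60 (running OOP $2471.20).
Claim 3 ($311): deductible already satisfied, so owner's share is 40% × $311 = $124.40. Cost to owner: $124.40. OOP to date $2595.60.

$124.40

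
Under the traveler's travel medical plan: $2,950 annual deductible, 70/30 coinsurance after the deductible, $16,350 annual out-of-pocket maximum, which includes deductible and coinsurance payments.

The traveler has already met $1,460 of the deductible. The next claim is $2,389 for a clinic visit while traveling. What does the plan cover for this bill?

$629.30

$1,460 of the $2,950 deductible is already met, leaving $1,490.
That leaves $2,389 − $1,490 = $899 for coinsurance.
Traveler's 30% share of $899 is $269.70.
That puts the traveler's cost at $1,490 + $269.70 = $1,759.70 before any cap.
Total out-of-pocket so far would be $1,460 + $1,759.70 = $3,219.70, below the $16,350 cap — no reduction.
The insurer covers the remainder: $2,389 − $1,759.70 = $629.30.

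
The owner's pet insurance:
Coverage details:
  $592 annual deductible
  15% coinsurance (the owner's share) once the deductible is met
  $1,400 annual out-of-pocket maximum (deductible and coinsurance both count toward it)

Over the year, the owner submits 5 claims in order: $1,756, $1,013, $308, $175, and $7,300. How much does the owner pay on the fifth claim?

#1 ($1,756): $592 finishes the deductible; $1,164 goes to coinsurance; coinsurance $1,164 × 15% = $174.60. Cost to owner: $766.60. OOP to date $766.60.
#2 ($1,013): deductible already satisfied, so owner's share is 15% × $1,013 = $151.95. Owner owes $151.95 (running OOP $918.55).
#3 ($308): deductible already satisfied, so owner's share is 15% × $308 = $46.20. Cost to owner: $46.20. OOP to date $964.75.
#4 ($175): deductible already satisfied, so owner's share is 15% × $175 = $26.25. Owner owes $26.25 (running OOP $991).
#5 ($7,300): deductible met; 15% of $7,300 = $1,095. That would push OOP to $2,086, over the $1,400 cap, so owner pays $1,400 − $991 = $409.

$409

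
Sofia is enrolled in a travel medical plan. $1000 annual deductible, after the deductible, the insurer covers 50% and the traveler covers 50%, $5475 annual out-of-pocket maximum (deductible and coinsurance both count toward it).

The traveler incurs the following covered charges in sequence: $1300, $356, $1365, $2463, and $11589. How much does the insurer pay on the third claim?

#1 ($1300): $1000 to deductible, leaving $300; traveler's 50% is $150. Traveler owes $1150 (running OOP $1150). Insurer: $1300 − $1150 = $150.
#2 ($356): deductible already satisfied, so traveler's share is 50% × $356 = $178. Cost to traveler: $178. OOP to date $1328. Insurer: $356 − $178 = $178.
#3 ($1365): deductible met; 50% of $1365 = $682.50. Cost to traveler: $682.50. OOP to date $2010.50. Insurer: $1365 − $682.50 = $682.50.

$682.50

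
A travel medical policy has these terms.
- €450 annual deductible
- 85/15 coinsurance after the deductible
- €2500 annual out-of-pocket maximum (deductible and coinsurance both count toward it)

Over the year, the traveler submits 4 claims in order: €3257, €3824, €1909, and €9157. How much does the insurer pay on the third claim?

Claim 1 — €3257: €450 to deductible, leaving €2807; traveler's 15% is €421.05. Traveler pays €871.05; OOP now €871.05. Plan pays €3257 − €871.05 = €2385.95.
Claim 2 — €3824: deductible already satisfied, so traveler's share is 15% × €3824 = €573.60. Traveler pays €573.60; OOP now €1444.65. Plan pays €3824 − €573.60 = €3250.40.
Claim 3 — €1909: 15% coinsurance on €1909 = €286.35. Traveler pays €286.35; OOP now €1731. Plan pays €1909 − €286.35 = €1622.65.

€1622.65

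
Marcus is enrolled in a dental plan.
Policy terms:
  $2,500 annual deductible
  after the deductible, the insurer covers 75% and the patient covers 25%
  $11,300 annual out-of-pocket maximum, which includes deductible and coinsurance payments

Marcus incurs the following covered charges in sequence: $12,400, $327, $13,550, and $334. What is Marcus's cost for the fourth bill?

$83.50

Claim 1 ($12,400): $2,500 to deductible, leaving $9,900; coinsurance $9,900 × 25% = $2,475. Patient pays $4,975; OOP now $4,975.
Claim 2 ($327): 25% coinsurance on $327 = $81.75. Patient pays $81.75; OOP now $5,056.75.
Claim 3 ($13,550): 25% coinsurance on $13,550 = $3,387.50. Patient pays $3,387.50; OOP now $8,444.25.
Claim 4 ($334): deductible met; 25% of $334 = $83.50. Cost to patient: $83.50. OOP to date $8,527.75.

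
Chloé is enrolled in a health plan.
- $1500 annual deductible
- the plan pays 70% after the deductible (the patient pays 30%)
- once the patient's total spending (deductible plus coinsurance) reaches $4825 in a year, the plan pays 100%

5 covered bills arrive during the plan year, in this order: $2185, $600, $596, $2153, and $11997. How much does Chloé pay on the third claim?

$178.80

Claim 1 — $2185: deductible takes $1500, $685 remains; 30% of $685 = $205.50. Patient pays $1705.50; OOP now $1705.50.
Claim 2 — $600: deductible met; 30% of $600 = $180. Cost to patient: $180. OOP to date $1885.50.
Claim 3 — $596: deductible met; 30% of $596 = $178.80. Patient owes $178.80 (running OOP $2064.30).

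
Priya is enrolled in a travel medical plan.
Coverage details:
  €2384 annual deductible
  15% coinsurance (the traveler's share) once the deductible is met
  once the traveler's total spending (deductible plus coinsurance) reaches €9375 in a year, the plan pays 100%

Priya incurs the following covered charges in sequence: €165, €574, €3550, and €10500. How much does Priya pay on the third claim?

€1930.75

Bill 1, €165: entire amount goes to the deductible. Cost to traveler: €165. OOP to date €165.
Bill 2, €574: entire amount goes to the deductible. Traveler owes €574 (running OOP €739).
Bill 3, €3550: €1645 finishes the deductible; €1905 goes to coinsurance; coinsurance €1905 × 15% = €285.75. Cost to traveler: €1930.75. OOP to date €2669.75.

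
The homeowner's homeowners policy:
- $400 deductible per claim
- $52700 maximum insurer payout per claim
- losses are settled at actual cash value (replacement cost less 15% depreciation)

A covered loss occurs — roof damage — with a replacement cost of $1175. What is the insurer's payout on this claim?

At 15% depreciation, ACV = $1175 − $176.25 = $998.75.
After the deductible, $998.75 − $400 = $598.75 remains.
That's under the $52700 cap, so the insurer reimburses the full $598.75.

$598.75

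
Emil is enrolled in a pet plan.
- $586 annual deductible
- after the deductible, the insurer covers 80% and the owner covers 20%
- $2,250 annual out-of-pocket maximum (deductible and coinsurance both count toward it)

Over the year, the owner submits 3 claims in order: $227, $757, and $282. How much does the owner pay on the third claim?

#1 ($227): fully absorbed by the deductible. Owner owes $227 (running OOP $227).
#2 ($757): $359 finishes the deductible; $398 goes to coinsurance; coinsurance $398 × 20% = $79.60. Owner owes $438.60 (running OOP $665.60).
#3 ($282): deductible met; 20% of $282 = $56.40. Owner owes $56.40 (running OOP $722).

$56.40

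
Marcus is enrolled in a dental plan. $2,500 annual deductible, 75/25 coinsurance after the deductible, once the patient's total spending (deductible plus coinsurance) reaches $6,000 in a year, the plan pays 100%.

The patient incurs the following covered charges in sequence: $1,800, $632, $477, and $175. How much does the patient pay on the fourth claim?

$43.75

Claim 1 ($1,800): entire amount goes to the deductible. Patient owes $1,800 (running OOP $1,800).
Claim 2 ($632): entire amount goes to the deductible. Cost to patient: $632. OOP to date $2,432.
Claim 3 ($477): $68 finishes the deductible; $409 goes to coinsurance; patient's 25% is $102.25. Cost to patient: $170.25. OOP to date $2,602.25.
Claim 4 ($175): deductible met; 25% of $175 = $43.75. Cost to patient: $43.75. OOP to date $2,646.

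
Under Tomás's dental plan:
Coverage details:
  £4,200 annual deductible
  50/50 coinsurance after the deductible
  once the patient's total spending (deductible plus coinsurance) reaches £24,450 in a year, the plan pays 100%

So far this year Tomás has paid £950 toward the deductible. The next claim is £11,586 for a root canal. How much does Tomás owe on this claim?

£7,418

£950 of the £4,200 deductible is already met, leaving £3,250.
After the £3,250 deductible portion, £11,586 − £3,250 = £8,336 is subject to coinsurance.
Patient's 50% share of £8,336 is £4,168.
So the patient owes £3,250 + £4,168 = £7,418 before any cap.
Year-to-date out-of-pocket becomes £950 + £7,418 = £8,368, still under the £24,450 maximum, so no cap applies.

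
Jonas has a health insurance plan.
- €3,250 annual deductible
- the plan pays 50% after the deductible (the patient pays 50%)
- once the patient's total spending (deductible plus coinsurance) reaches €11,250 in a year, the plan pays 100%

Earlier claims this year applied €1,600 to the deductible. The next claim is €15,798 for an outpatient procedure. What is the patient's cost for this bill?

€8,724

€1,600 of the €3,250 deductible is already met, leaving €1,650.
That leaves €15,798 − €1,650 = €14,148 for coinsurance.
50% of €14,148 = €7,074 falls to the patient.
That puts the patient's cost at €1,650 + €7,074 = €8,724 before any cap.
Year-to-date out-of-pocket becomes €1,600 + €8,724 = €10,324, still under the €11,250 maximum, so no cap applies.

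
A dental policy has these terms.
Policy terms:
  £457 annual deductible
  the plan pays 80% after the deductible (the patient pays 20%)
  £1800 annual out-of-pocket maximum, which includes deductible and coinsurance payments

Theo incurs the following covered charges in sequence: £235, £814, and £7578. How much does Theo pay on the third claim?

#1 (£235): all of it applies to the deductible. Patient pays £235; OOP now £235.
#2 (£814): £222 finishes the deductible; £592 goes to coinsurance; 20% of £592 = £118.40. Patient owes £340.40 (running OOP £575.40).
#3 (£7578): 20% coinsurance on £7578 = £1515.60. That would push OOP to £2091, over the £1800 cap, so patient pays £1800 − £575.40 = £1224.60.

£1224.60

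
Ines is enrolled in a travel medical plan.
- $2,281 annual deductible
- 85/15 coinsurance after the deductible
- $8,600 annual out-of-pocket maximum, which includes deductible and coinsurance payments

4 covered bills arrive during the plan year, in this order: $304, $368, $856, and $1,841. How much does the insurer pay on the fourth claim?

Claim 1 ($304): entire amount goes to the deductible. Cost to traveler: $304. OOP to date $304. Insurer: $304 − $304 = $0.
Claim 2 ($368): entire amount goes to the deductible. Traveler pays $368; OOP now $672. Insurer: $368 − $368 = $0.
Claim 3 ($856): fully absorbed by the deductible. Traveler owes $856 (running OOP $1,528). Plan pays $856 − $856 = $0.
Claim 4 ($1,841): $753 finishes the deductible; $1,088 goes to coinsurance; traveler's 15% is $163.20. Traveler pays $916.20; OOP now $2,444.20. Insurer: $1,841 − $916.20 = $924.80.

$924.80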